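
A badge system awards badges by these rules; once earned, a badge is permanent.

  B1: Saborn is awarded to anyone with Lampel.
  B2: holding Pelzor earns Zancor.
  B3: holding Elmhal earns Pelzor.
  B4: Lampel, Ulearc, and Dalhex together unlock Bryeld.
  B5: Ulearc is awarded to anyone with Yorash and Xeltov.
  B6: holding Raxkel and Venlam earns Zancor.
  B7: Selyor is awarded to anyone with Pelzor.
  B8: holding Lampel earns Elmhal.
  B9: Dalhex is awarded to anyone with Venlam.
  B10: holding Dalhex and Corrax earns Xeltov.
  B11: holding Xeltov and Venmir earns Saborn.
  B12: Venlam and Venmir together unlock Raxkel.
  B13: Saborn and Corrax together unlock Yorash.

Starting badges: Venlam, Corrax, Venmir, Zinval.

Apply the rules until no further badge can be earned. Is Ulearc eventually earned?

Yes

With Venlam, Dalhex is earned (B9).
With Dalhex and Corrax, Xeltov is earned (B10).
With Xeltov and Venmir, Saborn is earned (B11).
With Saborn and Corrax, Yorash is earned (B13).
With Yorash and Xeltov, Ulearc is earned (B5).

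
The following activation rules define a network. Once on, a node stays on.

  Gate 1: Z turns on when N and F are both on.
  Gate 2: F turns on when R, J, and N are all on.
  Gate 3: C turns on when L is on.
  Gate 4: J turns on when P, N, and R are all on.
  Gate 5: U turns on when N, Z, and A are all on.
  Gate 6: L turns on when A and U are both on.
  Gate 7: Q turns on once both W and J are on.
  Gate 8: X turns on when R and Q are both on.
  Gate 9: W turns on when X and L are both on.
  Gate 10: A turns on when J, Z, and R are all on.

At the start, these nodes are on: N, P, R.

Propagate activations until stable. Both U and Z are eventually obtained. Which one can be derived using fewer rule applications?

Z: P, N, and R are on, so J turns on (Gate 4). R, J, and N are on, so F turns on (Gate 2). N and F are on, so Z turns on (Gate 1). [3 rule applications]
U: P, N, and R are on, so J turns on (Gate 4). R, J, and N are on, so F turns on (Gate 2). N and F are on, so Z turns on (Gate 1). J, Z, and R are on, so A turns on (Gate 10). Gate 5: N, Z, and A on → U on. [5 rule applications]
Z needs fewer.

Z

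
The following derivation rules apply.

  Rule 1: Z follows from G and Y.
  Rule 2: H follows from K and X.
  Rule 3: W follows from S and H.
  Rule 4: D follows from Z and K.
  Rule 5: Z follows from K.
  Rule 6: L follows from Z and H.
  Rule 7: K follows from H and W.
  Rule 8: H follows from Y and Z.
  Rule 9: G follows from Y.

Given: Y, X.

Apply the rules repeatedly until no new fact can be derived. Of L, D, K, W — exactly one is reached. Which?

L

From Y, Rule 9 gives G.
G and Y hold, so Z follows (Rule 1).
Y and Z hold, so H follows (Rule 8).
Z and H hold, so L follows (Rule 6).
D would need Z and K (Rule 4), but K is never established. W would need S and H (Rule 3), but S is never established. K would need H and W (Rule 7), but W is never established.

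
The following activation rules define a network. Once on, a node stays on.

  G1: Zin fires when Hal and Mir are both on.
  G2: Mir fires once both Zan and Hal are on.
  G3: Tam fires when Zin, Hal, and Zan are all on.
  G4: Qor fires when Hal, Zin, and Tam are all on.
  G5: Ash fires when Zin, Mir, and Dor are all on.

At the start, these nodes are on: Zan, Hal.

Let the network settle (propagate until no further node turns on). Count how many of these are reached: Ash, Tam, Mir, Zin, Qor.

4

Zan and Hal are on, so Mir fires (G2).
G1: Hal and Mir on → Zin on.
Zin, Hal, and Zan are on, so Tam fires (G3).
G4: Hal, Zin, and Tam on → Qor on.
Ash would need Zin, Mir, and Dor (G5), but Dor never turns on.
Tam: reached.
Mir: reached.
Zin: reached.
Qor: reached.
Reached: Tam, Mir, Zin, and Qor — 4 of the 5.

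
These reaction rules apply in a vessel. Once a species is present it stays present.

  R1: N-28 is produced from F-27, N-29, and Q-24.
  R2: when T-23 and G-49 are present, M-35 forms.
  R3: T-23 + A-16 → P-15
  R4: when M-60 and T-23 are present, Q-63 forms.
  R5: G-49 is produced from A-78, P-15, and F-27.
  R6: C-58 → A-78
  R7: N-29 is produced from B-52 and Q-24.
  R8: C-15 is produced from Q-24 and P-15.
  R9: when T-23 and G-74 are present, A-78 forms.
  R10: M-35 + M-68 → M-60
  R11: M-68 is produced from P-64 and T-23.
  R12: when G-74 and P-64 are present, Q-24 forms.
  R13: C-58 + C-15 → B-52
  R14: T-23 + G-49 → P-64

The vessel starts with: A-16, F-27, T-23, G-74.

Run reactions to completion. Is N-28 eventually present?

No

N-28 would need F-27, N-29, and Q-24 (R1), but N-29 never forms.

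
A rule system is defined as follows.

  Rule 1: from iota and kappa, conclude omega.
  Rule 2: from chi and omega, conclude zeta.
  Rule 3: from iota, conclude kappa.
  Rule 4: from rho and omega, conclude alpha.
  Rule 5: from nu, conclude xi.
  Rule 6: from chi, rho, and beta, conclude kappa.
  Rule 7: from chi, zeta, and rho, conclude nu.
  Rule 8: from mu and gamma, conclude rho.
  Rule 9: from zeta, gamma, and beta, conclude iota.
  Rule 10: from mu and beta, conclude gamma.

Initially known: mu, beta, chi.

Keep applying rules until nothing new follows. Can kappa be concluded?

From mu and beta, Rule 10 gives gamma.
From mu and gamma, Rule 8 gives rho.
chi, rho, and beta hold, so kappa follows (Rule 6).

Yes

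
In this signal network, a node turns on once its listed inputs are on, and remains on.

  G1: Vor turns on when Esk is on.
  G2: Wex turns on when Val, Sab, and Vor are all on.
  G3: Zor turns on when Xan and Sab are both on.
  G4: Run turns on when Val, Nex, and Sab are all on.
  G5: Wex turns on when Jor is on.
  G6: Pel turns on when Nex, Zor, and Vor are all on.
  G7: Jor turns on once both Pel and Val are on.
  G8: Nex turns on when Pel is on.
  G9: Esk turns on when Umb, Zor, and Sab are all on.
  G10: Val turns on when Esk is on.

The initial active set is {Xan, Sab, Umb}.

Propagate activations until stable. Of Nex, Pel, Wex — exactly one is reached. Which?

Xan and Sab are on, so Zor turns on (G3).
Umb, Zor, and Sab are on, so Esk turns on (G9).
Esk is on, so Val turns on (G10).
G1: Esk on → Vor on.
Val, Sab, and Vor are on, so Wex turns on (G2).
Pel would need Nex, Zor, and Vor (G6), but Nex never turns on. Nex would need Pel (G8), but Pel never turns on.

Wex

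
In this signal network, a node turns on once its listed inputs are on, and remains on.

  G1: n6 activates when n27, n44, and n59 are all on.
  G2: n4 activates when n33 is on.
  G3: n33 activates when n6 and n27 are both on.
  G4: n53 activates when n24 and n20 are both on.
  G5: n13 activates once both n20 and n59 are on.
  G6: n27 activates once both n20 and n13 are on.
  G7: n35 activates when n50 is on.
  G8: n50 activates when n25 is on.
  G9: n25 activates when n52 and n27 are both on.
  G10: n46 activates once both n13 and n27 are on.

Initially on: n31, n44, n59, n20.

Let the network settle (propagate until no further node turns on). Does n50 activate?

n50 would need n25 (G8), but n25 never turns on.

No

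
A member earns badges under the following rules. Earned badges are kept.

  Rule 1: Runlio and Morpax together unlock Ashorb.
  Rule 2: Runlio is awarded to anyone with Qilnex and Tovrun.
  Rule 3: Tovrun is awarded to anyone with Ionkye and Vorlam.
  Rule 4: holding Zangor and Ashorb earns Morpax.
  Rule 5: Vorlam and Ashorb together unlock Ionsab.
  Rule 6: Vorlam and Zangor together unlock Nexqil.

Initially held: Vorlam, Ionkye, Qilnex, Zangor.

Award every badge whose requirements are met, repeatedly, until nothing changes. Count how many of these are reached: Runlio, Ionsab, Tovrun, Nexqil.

With Vorlam and Zangor, Nexqil is earned (Rule 6).
With Ionkye and Vorlam, Tovrun is earned (Rule 3).
With Qilnex and Tovrun, Runlio is earned (Rule 2).
Runlio: reached.
Ionsab would need Vorlam and Ashorb (Rule 5), but Ashorb is never earned.
Tovrun: reached.
Nexqil: reached.
Reached: Runlio, Tovrun, and Nexqil — 3 of the 4.

3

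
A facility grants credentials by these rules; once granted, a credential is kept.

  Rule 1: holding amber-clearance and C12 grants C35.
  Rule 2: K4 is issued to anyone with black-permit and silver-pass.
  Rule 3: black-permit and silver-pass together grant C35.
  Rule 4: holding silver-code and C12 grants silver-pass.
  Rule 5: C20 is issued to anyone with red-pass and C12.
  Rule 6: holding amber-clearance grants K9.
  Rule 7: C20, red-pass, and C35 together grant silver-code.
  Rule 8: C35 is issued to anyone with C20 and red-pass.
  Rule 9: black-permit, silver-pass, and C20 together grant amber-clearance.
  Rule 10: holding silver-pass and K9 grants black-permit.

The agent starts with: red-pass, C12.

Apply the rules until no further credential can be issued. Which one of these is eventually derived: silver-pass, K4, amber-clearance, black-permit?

Holding red-pass and C12 grants C20 (Rule 5).
Holding C20 and red-pass grants C35 (Rule 8).
Holding C20, red-pass, and C35 grants silver-code (Rule 7).
Holding silver-code and C12 grants silver-pass (Rule 4).
K4 would need black-permit and silver-pass (Rule 2), but black-permit is never granted. amber-clearance would need black-permit, silver-pass, and C20 (Rule 9), but black-permit is never granted. black-permit would need silver-pass and K9 (Rule 10), but K9 is never granted.

silver-pass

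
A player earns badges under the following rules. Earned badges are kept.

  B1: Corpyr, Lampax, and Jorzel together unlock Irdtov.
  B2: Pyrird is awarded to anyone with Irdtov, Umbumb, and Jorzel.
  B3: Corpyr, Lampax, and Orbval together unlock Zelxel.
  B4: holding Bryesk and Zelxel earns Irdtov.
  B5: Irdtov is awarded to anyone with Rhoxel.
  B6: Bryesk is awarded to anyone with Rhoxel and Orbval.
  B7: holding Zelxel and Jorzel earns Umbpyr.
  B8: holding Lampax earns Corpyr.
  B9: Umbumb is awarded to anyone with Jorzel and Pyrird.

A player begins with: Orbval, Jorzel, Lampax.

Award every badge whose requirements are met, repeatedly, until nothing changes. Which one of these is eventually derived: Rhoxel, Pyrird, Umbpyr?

Umbpyr

With Lampax, Corpyr is earned (B8).
With Corpyr, Lampax, and Orbval, Zelxel is earned (B3).
With Zelxel and Jorzel, Umbpyr is earned (B7).
No rule produces Rhoxel, and it is not given. Pyrird would need Irdtov, Umbumb, and Jorzel (B2), but Umbumb is never earned.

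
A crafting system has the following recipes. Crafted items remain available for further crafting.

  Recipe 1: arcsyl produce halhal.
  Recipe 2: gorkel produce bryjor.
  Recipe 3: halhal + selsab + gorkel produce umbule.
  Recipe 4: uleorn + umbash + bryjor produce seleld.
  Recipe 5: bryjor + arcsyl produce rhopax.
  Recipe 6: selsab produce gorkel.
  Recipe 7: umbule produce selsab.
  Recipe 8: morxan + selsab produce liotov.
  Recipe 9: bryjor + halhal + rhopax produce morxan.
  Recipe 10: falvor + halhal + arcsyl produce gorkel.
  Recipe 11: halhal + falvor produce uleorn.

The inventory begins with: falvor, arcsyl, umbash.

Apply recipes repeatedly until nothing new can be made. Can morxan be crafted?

Yes

arcsyl → halhal (Recipe 1).
falvor + halhal + arcsyl → gorkel (Recipe 10).
gorkel → bryjor (Recipe 2).
bryjor + arcsyl → rhopax (Recipe 5).
Using Recipe 9, bryjor, halhal, and rhopax make morxan.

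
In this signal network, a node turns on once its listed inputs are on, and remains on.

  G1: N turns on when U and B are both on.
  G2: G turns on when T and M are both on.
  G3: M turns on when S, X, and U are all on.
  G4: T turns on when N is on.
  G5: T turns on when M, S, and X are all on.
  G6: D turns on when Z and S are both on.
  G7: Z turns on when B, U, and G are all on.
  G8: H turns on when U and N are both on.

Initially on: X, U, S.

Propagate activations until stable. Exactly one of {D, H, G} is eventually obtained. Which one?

G

G3: S, X, and U on → M on.
M, S, and X are on, so T turns on (G5).
G2: T and M on → G on.
D would need Z and S (G6), but Z never turns on. H would need U and N (G8), but N never turns on.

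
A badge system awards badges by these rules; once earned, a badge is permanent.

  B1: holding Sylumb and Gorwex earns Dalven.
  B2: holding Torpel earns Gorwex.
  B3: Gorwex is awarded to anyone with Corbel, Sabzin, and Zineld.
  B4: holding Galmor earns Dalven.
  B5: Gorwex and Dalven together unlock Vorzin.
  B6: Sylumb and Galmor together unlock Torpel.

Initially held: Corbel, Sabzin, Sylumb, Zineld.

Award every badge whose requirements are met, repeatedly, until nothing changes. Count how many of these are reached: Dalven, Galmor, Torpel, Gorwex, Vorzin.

With Corbel, Sabzin, and Zineld, Gorwex is earned (B3).
With Sylumb and Gorwex, Dalven is earned (B1).
With Gorwex and Dalven, Vorzin is earned (B5).
Dalven: reached.
No rule produces Galmor, and it is not given.
Torpel would need Sylumb and Galmor (B6), but Galmor is never earned.
Gorwex: reached.
Vorzin: reached.
Reached: Dalven, Gorwex, and Vorzin — 3 of the 5.

3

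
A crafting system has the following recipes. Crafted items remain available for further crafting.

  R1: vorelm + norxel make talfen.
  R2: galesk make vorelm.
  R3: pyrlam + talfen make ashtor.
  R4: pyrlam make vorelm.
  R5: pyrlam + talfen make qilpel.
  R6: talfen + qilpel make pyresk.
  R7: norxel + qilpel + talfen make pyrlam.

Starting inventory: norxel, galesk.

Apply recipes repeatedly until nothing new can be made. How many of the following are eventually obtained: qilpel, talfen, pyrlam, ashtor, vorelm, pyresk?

2

Using R2, galesk makes vorelm.
Using R1, vorelm and norxel make talfen.
qilpel would need pyrlam and talfen (R5), but pyrlam is never obtained.
talfen: reached.
pyrlam would need norxel, qilpel, and talfen (R7), but qilpel is never obtained.
ashtor would need pyrlam and talfen (R3), but pyrlam is never obtained.
vorelm: reached.
pyresk would need talfen and qilpel (R6), but qilpel is never obtained.
Reached: talfen and vorelm — 2 of the 6.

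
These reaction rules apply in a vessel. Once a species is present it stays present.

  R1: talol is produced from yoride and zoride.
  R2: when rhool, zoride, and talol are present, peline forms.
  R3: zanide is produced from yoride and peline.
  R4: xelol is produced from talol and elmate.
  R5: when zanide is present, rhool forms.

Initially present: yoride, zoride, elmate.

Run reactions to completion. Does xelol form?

Yes

yoride and zoride present → talol forms (R1).
talol and elmate present → xelol forms (R4).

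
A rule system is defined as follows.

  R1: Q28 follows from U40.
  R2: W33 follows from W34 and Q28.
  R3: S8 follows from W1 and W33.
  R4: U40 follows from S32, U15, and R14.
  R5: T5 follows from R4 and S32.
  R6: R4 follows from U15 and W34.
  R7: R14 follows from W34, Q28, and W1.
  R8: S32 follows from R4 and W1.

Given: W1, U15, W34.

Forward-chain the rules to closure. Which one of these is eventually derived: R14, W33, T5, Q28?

From U15 and W34, R6 gives R4.
R4 and W1 hold, so S32 follows (R8).
R4 and S32 hold, so T5 follows (R5).
R14 would need W34, Q28, and W1 (R7), but Q28 is never established. W33 would need W34 and Q28 (R2), but Q28 is never established. Q28 would need U40 (R1), but U40 is never established.

T5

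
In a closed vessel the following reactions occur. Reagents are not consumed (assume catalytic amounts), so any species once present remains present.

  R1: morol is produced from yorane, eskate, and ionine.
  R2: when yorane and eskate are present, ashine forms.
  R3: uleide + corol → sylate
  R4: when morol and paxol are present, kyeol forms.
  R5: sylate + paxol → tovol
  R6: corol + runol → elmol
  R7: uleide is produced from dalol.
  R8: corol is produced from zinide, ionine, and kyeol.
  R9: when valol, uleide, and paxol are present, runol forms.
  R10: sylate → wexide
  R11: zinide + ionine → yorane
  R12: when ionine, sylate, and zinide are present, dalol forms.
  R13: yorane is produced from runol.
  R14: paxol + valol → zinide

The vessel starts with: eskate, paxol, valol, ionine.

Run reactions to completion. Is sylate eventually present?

No

sylate would need uleide and corol (R3), but uleide never forms.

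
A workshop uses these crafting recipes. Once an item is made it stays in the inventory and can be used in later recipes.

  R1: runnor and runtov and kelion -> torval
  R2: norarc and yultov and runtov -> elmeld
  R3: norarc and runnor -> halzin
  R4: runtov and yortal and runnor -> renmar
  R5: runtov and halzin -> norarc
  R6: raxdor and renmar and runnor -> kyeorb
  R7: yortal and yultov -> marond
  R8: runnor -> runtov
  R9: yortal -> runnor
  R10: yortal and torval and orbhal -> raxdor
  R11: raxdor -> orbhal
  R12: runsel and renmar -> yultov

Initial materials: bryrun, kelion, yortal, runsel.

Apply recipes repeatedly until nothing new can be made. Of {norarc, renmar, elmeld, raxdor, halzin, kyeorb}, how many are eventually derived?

1

yortal -> runnor (R9).
Using R8, runnor makes runtov.
Using R4, runtov, yortal, and runnor make renmar.
norarc would need runtov and halzin (R5), but halzin is never obtained.
renmar: reached.
elmeld would need norarc, yultov, and runtov (R2), but norarc is never obtained.
raxdor would need yortal, torval, and orbhal (R10), but orbhal is never obtained.
halzin would need norarc and runnor (R3), but norarc is never obtained.
kyeorb would need raxdor, renmar, and runnor (R6), but raxdor is never obtained.
Reached: renmar — 1 of the 6.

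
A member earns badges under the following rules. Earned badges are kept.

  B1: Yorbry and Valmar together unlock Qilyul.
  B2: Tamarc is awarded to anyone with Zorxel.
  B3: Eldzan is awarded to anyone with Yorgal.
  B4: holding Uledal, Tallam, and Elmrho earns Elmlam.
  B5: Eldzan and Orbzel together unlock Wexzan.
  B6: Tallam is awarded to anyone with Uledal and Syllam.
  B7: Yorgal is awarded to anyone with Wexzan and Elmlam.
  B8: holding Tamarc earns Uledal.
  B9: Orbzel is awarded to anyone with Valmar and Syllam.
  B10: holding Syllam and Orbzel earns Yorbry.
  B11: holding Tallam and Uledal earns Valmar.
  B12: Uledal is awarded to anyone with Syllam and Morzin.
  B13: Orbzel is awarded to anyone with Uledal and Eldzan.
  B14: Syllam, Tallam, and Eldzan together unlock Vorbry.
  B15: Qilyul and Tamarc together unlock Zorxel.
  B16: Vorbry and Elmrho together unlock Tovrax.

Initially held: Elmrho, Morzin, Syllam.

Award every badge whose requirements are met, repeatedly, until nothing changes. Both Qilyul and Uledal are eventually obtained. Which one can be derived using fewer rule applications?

Uledal

Uledal: With Syllam and Morzin, Uledal is earned (B12). [1 rule application]
Qilyul: With Syllam and Morzin, Uledal is earned (B12). With Uledal and Syllam, Tallam is earned (B6). With Tallam and Uledal, Valmar is earned (B11). With Valmar and Syllam, Orbzel is earned (B9). With Syllam and Orbzel, Yorbry is earned (B10). With Yorbry and Valmar, Qilyul is earned (B1). [6 rule applications]
Uledal needs fewer.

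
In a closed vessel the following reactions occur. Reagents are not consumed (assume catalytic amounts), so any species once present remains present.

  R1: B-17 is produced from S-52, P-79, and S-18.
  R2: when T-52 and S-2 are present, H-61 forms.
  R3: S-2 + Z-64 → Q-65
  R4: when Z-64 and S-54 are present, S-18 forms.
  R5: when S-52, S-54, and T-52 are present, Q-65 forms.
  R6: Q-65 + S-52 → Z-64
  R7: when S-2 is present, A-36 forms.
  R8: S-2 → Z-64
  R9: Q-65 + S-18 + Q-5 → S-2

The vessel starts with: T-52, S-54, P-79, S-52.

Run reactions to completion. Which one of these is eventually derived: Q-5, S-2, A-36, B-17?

S-52, S-54, and T-52 present → Q-65 forms (R5).
Q-65 and S-52 present → Z-64 forms (R6).
Z-64 and S-54 present → S-18 forms (R4).
S-52, P-79, and S-18 present → B-17 forms (R1).
A-36 would need S-2 (R7), but S-2 never forms. No rule produces Q-5, and it is not given. S-2 would need Q-65, S-18, and Q-5 (R9), but Q-5 never forms.

B-17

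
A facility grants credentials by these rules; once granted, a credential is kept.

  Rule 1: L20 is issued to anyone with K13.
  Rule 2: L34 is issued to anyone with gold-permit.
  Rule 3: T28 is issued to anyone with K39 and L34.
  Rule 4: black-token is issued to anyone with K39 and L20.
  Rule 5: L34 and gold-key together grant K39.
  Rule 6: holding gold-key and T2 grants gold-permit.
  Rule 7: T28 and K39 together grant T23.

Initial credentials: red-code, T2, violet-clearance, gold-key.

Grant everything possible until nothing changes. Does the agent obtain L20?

No

L20 would need K13 (Rule 1), but K13 is never granted.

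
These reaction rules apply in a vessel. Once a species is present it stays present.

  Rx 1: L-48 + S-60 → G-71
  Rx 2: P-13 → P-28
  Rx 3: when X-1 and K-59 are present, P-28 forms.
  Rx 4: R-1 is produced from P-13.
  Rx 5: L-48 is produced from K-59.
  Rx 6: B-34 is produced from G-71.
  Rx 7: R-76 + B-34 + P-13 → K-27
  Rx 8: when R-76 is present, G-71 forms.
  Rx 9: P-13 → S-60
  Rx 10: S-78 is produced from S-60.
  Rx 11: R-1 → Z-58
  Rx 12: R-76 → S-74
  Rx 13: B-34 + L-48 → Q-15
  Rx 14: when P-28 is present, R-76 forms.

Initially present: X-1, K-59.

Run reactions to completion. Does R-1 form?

No

R-1 would need P-13 (Rx 4), but P-13 never forms.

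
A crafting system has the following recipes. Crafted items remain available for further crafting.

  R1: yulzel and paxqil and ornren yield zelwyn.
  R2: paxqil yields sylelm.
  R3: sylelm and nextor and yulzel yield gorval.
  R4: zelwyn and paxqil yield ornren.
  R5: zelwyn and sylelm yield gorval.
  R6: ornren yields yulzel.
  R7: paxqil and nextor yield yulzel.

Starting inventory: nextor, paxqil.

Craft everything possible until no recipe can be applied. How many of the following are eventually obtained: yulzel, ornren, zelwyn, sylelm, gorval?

3

Using R7, paxqil and nextor make yulzel.
Using R2, paxqil makes sylelm.
sylelm and nextor and yulzel → gorval (R3).
yulzel: reached.
ornren would need zelwyn and paxqil (R4), but zelwyn is never obtained.
zelwyn would need yulzel, paxqil, and ornren (R1), but ornren is never obtained.
sylelm: reached.
gorval: reached.
Reached: yulzel, sylelm, and gorval — 3 of the 5.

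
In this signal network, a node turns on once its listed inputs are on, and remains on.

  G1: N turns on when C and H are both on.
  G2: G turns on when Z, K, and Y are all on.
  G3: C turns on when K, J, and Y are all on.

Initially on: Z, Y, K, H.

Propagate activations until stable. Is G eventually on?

Yes

G2: Z, K, and Y on → G on.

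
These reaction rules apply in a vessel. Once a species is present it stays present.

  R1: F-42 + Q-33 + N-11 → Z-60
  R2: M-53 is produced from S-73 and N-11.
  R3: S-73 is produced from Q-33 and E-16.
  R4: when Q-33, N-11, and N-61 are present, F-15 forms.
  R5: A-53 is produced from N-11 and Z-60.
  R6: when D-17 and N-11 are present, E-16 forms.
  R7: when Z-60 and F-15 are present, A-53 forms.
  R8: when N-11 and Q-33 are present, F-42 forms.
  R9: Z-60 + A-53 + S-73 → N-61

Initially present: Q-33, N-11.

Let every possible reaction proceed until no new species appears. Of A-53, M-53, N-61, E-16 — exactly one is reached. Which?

A-53

N-11 and Q-33 present → F-42 forms (R8).
F-42, Q-33, and N-11 present → Z-60 forms (R1).
N-11 and Z-60 present → A-53 forms (R5).
E-16 would need D-17 and N-11 (R6), but D-17 never forms. N-61 would need Z-60, A-53, and S-73 (R9), but S-73 never forms. M-53 would need S-73 and N-11 (R2), but S-73 never forms.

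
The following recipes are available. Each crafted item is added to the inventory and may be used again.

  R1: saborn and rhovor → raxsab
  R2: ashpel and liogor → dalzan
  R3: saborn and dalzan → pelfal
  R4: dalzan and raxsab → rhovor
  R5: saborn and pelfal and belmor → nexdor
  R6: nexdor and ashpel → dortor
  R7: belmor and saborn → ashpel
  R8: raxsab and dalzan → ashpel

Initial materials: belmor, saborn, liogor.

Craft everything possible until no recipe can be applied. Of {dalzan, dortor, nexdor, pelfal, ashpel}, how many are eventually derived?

5

belmor and saborn → ashpel (R7).
ashpel and liogor → dalzan (R2).
Using R3, saborn and dalzan make pelfal.
Using R5, saborn, pelfal, and belmor make nexdor.
nexdor and ashpel → dortor (R6).
dalzan: reached.
dortor: reached.
nexdor: reached.
pelfal: reached.
ashpel: reached.
All 5 are reached.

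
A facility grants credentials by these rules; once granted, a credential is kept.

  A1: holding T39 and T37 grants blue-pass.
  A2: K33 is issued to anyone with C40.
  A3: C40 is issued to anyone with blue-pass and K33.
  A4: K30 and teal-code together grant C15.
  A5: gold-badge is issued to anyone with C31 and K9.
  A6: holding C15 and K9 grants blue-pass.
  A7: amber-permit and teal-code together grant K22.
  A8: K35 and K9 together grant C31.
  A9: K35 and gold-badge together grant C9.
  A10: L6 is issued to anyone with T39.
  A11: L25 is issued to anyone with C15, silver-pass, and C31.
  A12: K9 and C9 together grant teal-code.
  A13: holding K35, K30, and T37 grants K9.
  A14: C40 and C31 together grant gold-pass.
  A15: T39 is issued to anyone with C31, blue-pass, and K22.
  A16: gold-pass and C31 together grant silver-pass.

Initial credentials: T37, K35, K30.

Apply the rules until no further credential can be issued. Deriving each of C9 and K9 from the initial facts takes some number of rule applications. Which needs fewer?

K9: Holding K35, K30, and T37 grants K9 (A13). [1 rule application]
C9: Holding K35, K30, and T37 grants K9 (A13). Holding K35 and K9 grants C31 (A8). Holding C31 and K9 grants gold-badge (A5). Holding K35 and gold-badge grants C9 (A9). [4 rule applications]
K9 needs fewer.

K9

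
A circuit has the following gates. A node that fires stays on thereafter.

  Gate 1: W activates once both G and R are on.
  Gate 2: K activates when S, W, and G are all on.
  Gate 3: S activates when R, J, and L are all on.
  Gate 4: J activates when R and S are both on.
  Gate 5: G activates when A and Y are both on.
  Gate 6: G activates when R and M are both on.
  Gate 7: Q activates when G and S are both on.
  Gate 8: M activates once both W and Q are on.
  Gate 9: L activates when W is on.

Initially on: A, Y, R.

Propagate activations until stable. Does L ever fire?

Yes

A and Y are on, so G activates (Gate 5).
Gate 1: G and R on → W on.
W is on, so L activates (Gate 9).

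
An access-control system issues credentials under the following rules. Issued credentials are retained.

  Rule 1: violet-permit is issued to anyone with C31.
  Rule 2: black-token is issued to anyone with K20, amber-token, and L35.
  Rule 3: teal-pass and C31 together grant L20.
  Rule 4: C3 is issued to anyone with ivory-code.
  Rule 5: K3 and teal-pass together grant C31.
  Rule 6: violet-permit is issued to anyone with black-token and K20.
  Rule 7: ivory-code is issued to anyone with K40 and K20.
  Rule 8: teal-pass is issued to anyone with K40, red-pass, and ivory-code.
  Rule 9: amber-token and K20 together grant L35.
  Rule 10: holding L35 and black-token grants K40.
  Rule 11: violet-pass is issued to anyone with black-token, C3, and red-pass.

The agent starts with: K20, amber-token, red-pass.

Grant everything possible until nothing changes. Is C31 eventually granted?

C31 would need K3 and teal-pass (Rule 5), but K3 is never granted.

No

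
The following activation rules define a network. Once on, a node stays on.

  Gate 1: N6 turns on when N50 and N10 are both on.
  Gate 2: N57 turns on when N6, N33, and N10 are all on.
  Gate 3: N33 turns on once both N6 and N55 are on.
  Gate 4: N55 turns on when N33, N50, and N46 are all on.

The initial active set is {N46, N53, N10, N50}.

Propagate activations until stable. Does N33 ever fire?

N33 would need N6 and N55 (Gate 3), but N55 never turns on.

No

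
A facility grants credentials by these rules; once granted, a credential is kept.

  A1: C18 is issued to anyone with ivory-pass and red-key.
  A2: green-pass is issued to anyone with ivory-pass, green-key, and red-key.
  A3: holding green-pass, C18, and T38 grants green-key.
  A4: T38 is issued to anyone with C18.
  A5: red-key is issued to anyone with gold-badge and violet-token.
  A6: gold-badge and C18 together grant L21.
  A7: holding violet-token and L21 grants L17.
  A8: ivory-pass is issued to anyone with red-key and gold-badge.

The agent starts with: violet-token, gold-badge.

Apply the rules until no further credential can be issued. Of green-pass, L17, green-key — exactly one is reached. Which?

L17

Holding gold-badge and violet-token grants red-key (A5).
Holding red-key and gold-badge grants ivory-pass (A8).
Holding ivory-pass and red-key grants C18 (A1).
Holding gold-badge and C18 grants L21 (A6).
Holding violet-token and L21 grants L17 (A7).
green-key would need green-pass, C18, and T38 (A3), but green-pass is never granted. green-pass would need ivory-pass, green-key, and red-key (A2), but green-key is never granted.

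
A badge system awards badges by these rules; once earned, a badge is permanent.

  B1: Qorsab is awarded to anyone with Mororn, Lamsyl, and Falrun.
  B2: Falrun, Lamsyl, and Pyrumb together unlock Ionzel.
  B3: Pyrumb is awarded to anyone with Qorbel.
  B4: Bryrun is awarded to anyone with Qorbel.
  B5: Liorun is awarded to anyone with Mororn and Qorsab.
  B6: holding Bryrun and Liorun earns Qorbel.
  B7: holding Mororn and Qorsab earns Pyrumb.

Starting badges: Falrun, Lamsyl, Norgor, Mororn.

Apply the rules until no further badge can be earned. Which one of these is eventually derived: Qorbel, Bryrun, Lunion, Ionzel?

With Mororn, Lamsyl, and Falrun, Qorsab is earned (B1).
With Mororn and Qorsab, Pyrumb is earned (B7).
With Falrun, Lamsyl, and Pyrumb, Ionzel is earned (B2).
Bryrun would need Qorbel (B4), but Qorbel is never earned. No rule produces Lunion, and it is not given. Qorbel would need Bryrun and Liorun (B6), but Bryrun is never earned.

Ionzel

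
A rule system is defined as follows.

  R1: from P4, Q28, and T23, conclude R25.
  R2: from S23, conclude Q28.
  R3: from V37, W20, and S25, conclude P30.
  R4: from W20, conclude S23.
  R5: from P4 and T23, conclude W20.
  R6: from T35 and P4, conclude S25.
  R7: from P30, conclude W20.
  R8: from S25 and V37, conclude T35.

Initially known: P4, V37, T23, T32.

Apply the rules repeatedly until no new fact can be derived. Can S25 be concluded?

No

S25 would need T35 and P4 (R6), but T35 is never established.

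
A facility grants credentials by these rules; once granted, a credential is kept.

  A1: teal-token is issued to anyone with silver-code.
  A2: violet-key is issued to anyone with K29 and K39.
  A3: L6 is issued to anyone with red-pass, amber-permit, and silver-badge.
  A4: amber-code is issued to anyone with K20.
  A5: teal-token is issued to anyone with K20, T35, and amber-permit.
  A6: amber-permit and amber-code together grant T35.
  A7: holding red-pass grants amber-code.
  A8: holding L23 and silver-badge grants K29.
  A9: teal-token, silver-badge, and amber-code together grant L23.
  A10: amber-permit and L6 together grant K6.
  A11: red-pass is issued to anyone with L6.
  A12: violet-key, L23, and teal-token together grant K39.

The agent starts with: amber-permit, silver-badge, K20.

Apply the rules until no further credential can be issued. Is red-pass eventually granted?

red-pass would need L6 (A11), but L6 is never granted.

No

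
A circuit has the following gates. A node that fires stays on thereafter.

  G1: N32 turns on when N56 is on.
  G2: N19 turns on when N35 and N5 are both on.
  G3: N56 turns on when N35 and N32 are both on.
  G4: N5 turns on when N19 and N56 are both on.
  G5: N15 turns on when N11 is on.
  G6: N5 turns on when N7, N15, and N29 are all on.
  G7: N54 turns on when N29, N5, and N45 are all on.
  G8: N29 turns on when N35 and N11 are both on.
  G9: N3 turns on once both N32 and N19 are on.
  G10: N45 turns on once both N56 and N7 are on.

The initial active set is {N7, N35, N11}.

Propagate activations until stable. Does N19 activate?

Yes

G8: N35 and N11 on → N29 on.
G5: N11 on → N15 on.
G6: N7, N15, and N29 on → N5 on.
G2: N35 and N5 on → N19 on.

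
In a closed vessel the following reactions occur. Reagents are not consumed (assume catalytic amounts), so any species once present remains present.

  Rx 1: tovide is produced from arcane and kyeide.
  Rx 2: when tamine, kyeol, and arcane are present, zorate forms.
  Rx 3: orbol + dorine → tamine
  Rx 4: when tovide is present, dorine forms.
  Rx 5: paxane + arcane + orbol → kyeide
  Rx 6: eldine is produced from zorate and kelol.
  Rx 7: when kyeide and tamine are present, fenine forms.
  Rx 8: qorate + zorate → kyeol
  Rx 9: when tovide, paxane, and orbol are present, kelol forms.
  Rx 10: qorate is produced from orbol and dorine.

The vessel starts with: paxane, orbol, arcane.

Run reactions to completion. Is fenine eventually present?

paxane, arcane, and orbol present → kyeide forms (Rx 5).
arcane and kyeide present → tovide forms (Rx 1).
tovide present → dorine forms (Rx 4).
orbol and dorine present → tamine forms (Rx 3).
kyeide and tamine present → fenine forms (Rx 7).

Yes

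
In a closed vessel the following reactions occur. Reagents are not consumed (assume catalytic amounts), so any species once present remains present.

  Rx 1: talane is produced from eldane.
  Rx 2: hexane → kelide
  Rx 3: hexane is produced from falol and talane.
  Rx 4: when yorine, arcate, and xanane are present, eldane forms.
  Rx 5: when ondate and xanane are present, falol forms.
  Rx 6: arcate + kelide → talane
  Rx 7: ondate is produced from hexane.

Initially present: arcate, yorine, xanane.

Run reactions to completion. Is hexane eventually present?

hexane would need falol and talane (Rx 3), but falol never forms.

No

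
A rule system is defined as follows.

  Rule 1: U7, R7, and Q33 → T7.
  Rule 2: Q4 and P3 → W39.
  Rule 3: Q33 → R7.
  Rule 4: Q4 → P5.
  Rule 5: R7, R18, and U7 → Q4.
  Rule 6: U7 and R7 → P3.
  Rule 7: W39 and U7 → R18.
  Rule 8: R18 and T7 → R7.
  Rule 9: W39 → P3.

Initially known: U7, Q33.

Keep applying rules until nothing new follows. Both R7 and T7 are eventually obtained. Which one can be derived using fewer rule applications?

R7

R7: Q33 holds, so R7 follows (Rule 3). [1 rule application]
T7: From Q33, Rule 3 gives R7. From U7, R7, and Q33, Rule 1 gives T7. [2 rule applications]
R7 needs fewer.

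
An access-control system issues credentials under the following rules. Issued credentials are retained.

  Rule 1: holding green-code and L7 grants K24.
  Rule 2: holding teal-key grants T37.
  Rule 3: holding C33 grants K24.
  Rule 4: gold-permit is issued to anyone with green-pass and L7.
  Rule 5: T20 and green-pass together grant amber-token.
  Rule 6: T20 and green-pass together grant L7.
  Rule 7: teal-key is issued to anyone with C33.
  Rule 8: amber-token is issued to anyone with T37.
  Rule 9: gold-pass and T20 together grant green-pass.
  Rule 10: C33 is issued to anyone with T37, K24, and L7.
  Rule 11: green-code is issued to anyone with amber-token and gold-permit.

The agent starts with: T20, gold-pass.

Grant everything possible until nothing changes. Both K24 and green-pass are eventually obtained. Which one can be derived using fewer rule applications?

green-pass

green-pass: Holding gold-pass and T20 grants green-pass (Rule 9). [1 rule application]
K24: Holding gold-pass and T20 grants green-pass (Rule 9). Holding T20 and green-pass grants L7 (Rule 6). Holding T20 and green-pass grants amber-token (Rule 5). Holding green-pass and L7 grants gold-permit (Rule 4). Holding amber-token and gold-permit grants green-code (Rule 11). Holding green-code and L7 grants K24 (Rule 1). [6 rule applications]
green-pass needs fewer.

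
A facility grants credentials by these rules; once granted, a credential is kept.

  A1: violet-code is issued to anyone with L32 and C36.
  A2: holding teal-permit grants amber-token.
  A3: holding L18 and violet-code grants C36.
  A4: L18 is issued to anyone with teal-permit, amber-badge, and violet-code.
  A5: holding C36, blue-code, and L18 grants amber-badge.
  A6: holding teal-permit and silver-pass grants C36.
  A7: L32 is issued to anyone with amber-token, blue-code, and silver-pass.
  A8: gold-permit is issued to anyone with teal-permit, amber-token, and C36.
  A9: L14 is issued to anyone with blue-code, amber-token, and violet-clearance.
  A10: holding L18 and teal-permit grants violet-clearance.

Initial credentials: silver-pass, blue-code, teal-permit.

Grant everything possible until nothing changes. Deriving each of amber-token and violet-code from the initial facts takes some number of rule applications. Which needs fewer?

amber-token: Holding teal-permit grants amber-token (A2). [1 rule application]
violet-code: Holding teal-permit and silver-pass grants C36 (A6). Holding teal-permit grants amber-token (A2). Holding amber-token, blue-code, and silver-pass grants L32 (A7). Holding L32 and C36 grants violet-code (A1). [4 rule applications]
amber-token needs fewer.

amber-token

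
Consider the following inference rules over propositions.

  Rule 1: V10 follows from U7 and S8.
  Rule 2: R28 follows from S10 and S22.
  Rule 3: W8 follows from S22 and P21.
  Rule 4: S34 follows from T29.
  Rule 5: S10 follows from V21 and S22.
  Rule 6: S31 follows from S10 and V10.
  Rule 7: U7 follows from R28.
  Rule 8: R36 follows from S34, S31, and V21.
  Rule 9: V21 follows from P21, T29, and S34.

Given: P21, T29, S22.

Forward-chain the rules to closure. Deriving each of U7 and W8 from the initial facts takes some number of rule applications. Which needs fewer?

W8

W8: S22 and P21 hold, so W8 follows (Rule 3). [1 rule application]
U7: From T29, Rule 4 gives S34. P21, T29, and S34 hold, so V21 follows (Rule 9). V21 and S22 hold, so S10 follows (Rule 5). From S10 and S22, Rule 2 gives R28. From R28, Rule 7 gives U7. [5 rule applications]
W8 needs fewer.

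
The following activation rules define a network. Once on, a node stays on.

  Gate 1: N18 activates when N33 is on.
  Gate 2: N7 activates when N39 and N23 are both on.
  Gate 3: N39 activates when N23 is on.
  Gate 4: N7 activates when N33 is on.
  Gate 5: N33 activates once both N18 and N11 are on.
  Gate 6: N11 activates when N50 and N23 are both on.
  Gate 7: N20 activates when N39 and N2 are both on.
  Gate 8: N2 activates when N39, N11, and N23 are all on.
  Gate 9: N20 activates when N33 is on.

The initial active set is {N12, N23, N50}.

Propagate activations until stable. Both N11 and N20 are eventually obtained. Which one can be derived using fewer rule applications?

N11: N50 and N23 are on, so N11 activates (Gate 6). [1 rule application]
N20: N50 and N23 are on, so N11 activates (Gate 6). Gate 3: N23 on → N39 on. N39, N11, and N23 are on, so N2 activates (Gate 8). Gate 7: N39 and N2 on → N20 on. [4 rule applications]
N11 needs fewer.

N11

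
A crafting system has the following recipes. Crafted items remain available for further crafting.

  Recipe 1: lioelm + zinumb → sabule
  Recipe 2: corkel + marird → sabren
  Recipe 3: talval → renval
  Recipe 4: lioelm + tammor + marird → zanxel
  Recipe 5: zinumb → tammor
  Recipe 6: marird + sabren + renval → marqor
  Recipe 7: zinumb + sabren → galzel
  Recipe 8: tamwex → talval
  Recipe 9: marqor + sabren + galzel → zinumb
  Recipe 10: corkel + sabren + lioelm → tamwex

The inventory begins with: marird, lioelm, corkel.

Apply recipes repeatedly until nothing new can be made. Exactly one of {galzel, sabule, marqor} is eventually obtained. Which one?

Using Recipe 2, corkel and marird make sabren.
Using Recipe 10, corkel, sabren, and lioelm make tamwex.
Using Recipe 8, tamwex makes talval.
talval → renval (Recipe 3).
marird + sabren + renval → marqor (Recipe 6).
sabule would need lioelm and zinumb (Recipe 1), but zinumb is never obtained. galzel would need zinumb and sabren (Recipe 7), but zinumb is never obtained.

marqor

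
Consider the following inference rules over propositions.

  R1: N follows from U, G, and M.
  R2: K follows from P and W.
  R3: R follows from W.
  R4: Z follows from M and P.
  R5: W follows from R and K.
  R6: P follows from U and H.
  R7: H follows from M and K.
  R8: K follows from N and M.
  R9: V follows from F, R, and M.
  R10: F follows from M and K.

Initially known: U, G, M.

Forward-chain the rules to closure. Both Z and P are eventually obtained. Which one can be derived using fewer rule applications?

P: U, G, and M hold, so N follows (R1). From N and M, R8 gives K. M and K hold, so H follows (R7). From U and H, R6 gives P. [4 rule applications]
Z: From U, G, and M, R1 gives N. From N and M, R8 gives K. From M and K, R7 gives H. U and H hold, so P follows (R6). From M and P, R4 gives Z. [5 rule applications]
P needs fewer.

P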